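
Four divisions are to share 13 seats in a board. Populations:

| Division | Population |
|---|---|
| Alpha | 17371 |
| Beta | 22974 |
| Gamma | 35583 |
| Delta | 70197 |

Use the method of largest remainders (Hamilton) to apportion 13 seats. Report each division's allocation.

Total 146125; standard divisor 146125/13 ≈ 11240.385.
Standard quotas: Alpha 1.5454, Beta 2.0439, Gamma 3.1656, Delta 6.2451.
Lower quotas: Alpha 1, Beta 2, Gamma 3, Delta 6 (sum 12, leaving 1 seat).
Remainders in descending order: Alpha 0.5454, Delta 0.2451, Gamma 0.1656, Beta 0.0439.
The surplus seat goes to Alpha.

Alpha 2, Beta 2, Gamma 3, Delta 6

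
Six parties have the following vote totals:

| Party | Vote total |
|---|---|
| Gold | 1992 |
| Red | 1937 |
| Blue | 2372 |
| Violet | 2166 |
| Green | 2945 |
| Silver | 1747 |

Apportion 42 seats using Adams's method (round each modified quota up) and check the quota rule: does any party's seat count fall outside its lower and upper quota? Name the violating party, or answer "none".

none

Standard quotas: Gold 6.358, Red 6.182, Blue 7.571, Violet 6.913, Green 9.400, Silver 5.576.
Adams allocation: Gold 6, Red 6, Blue 8, Violet 7, Green 9, Silver 6.
Every allocation lies between the lower and upper quota.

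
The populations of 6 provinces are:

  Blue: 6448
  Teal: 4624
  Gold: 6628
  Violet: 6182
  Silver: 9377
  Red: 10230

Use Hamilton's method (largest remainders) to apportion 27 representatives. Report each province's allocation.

Blue 4, Teal 3, Gold 4, Violet 4, Silver 6, Red 6

The standard divisor is 43489/27 ≈ 1610.704.
Standard quotas: Blue 4.0032, Teal 2.8708, Gold 4.1150, Violet 3.8381, Silver 5.8217, Red 6.3513.
Lower quotas: Blue 4, Teal 2, Gold 4, Violet 3, Silver 5, Red 6 (sum 24, leaving 3 seats).
Remainders in descending order: Teal 0.8708, Violet 0.8381, Silver 0.8217, Red 0.3513, Gold 0.1150, Blue 0.0032.
Largest remainders: Teal, Violet, Silver receive the extra seats.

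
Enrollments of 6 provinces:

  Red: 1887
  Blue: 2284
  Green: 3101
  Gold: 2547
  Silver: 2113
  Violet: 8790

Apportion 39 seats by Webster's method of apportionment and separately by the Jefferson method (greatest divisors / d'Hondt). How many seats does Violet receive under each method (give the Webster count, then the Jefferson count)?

16 and 17

Webster: Red 4, Blue 4, Green 6, Gold 5, Silver 4, Violet 16.
Jefferson: Red 3, Blue 4, Green 6, Gold 5, Silver 4, Violet 17.
Violet gets 16 under Webster and 17 under Jefferson.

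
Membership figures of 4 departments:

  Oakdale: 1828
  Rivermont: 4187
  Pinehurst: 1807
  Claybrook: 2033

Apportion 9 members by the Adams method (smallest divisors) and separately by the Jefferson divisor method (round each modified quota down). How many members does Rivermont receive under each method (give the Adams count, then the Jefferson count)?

Adams: Oakdale 2, Rivermont 3, Pinehurst 2, Claybrook 2.
Jefferson: Oakdale 2, Rivermont 4, Pinehurst 1, Claybrook 2.
Rivermont gets 3 under Adams and 4 under Jefferson.

3 and 4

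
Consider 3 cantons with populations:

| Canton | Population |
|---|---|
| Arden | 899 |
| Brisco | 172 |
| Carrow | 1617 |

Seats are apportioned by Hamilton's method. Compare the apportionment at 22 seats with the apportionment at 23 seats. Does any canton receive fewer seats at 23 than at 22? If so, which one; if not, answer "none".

Brisco

At 22 seats: Arden 7, Brisco 2, Carrow 13.
At 23 seats: Arden 8, Brisco 1, Carrow 14.
Brisco drops from 2 to 1.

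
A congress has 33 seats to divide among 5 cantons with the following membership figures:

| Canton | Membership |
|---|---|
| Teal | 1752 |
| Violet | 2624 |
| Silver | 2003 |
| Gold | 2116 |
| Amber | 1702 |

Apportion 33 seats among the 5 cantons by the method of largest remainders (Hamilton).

Teal: 6; Violet: 8; Silver: 6; Gold: 7; Amber: 6

Total 10197; standard divisor 10197/33 = 309.
Standard quotas: Teal 5.670, Violet 8.492, Silver 6.482, Gold 6.848, Amber 5.508.
Lower quotas: Teal 5, Violet 8, Silver 6, Gold 6, Amber 5 (sum 30, leaving 3 seats).
Remainders in descending order: Gold 0.848, Teal 0.670, Amber 0.508, Violet 0.492, Silver 0.482.
Largest remainders: Gold, Teal, Amber receive the extra seats.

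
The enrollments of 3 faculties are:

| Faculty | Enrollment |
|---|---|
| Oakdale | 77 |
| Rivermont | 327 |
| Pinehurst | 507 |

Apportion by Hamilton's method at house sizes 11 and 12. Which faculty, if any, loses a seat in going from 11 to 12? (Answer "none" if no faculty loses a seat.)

At 11 seats: Oakdale 1, Rivermont 4, Pinehurst 6.
At 12 seats: Oakdale 1, Rivermont 4, Pinehurst 7.
No faculty's allocation decreased.

none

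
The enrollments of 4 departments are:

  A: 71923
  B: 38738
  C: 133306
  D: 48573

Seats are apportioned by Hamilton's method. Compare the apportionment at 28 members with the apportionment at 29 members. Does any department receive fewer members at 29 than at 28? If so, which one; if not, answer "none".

At 28 seats: A 7, B 4, C 13, D 4.
At 29 seats: A 7, B 4, C 13, D 5.
No department's allocation decreased.

none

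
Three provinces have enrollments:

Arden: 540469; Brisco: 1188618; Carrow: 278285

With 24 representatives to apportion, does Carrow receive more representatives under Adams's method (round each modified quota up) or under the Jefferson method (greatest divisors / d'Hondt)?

Adams

Adams: Arden 6, Brisco 14, Carrow 4.
Jefferson: Arden 6, Brisco 15, Carrow 3.
Carrow gets 4 under Adams and 3 under Jefferson.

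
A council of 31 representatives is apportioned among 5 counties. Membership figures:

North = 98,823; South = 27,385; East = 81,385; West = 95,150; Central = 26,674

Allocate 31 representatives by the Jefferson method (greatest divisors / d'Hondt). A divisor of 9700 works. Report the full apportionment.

North 10, South 2, East 8, West 9, Central 2

With modified divisor 9700: modified quotas North 10.188, South 2.823, East 8.390, West 9.809, Central 2.750.
Rounding down: North 10, South 2, East 8, West 9, Central 2 (total 31).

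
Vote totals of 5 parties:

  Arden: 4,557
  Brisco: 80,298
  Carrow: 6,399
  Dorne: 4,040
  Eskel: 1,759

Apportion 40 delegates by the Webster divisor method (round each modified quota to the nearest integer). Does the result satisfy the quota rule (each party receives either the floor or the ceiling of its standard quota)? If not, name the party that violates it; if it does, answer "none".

Standard quotas: Arden 1.878, Brisco 33.094, Carrow 2.637, Dorne 1.665, Eskel 0.725.
Webster allocation: Arden 2, Brisco 32, Carrow 3, Dorne 2, Eskel 1.
Brisco has quota 33.094 (lower 33, upper 34) but receives 32 — outside the quota interval.

Brisco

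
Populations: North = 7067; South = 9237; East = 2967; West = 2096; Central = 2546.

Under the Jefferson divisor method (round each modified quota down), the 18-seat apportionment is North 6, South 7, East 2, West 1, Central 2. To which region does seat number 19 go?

South

Priority for the next seat is population ÷ (current seats + 1).
Priorities: North 1009.571, South 1154.625, East 989.000, West 1048.000, Central 848.667.
Highest priority: South.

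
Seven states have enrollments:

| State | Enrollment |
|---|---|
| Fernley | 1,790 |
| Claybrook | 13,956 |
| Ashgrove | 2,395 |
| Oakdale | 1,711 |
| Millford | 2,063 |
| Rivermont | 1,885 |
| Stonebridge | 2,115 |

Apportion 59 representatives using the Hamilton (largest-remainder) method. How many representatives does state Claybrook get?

32

The standard divisor is 25915/59 ≈ 439.237.
Standard quotas: Fernley 4.0752, Claybrook 31.7733, Ashgrove 5.4526, Oakdale 3.8954, Millford 4.6968, Rivermont 4.2915, Stonebridge 4.8152.
Lower quotas: Fernley 4, Claybrook 31, Ashgrove 5, Oakdale 3, Millford 4, Rivermont 4, Stonebridge 4 (sum 55, leaving 4 seats).
Remainders in descending order: Oakdale 0.8954, Stonebridge 0.8152, Claybrook 0.7733, Millford 0.6968, Ashgrove 0.4526, Rivermont 0.2915, Fernley 0.0752.
The surplus seats go to Oakdale, Stonebridge, Claybrook, Millford.
Claybrook receives 32.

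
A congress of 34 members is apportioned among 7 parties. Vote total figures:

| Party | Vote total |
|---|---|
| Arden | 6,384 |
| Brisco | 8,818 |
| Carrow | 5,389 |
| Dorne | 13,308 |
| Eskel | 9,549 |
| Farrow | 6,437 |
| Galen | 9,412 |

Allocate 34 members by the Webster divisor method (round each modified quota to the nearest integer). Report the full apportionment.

Arden: 4; Brisco: 5; Carrow: 3; Dorne: 8; Eskel: 5; Farrow: 4; Galen: 5

Standard divisor 59297/34 ≈ 1744.029; standard quotas: Arden 3.660, Brisco 5.056, Carrow 3.090, Dorne 7.631, Eskel 5.475, Farrow 3.691, Galen 5.397.
Rounding to the nearest integer gives Arden 4, Brisco 5, Carrow 3, Dorne 8, Eskel 5, Farrow 4, Galen 5 — total 34, matching the house size, so no adjustment is needed.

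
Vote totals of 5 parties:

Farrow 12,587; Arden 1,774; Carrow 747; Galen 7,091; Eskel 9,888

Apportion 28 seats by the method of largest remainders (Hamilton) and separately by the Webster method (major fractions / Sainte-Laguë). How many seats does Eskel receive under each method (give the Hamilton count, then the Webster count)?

9 and 8

Hamilton: Farrow 11, Arden 1, Carrow 1, Galen 6, Eskel 9.
Webster: Farrow 11, Arden 2, Carrow 1, Galen 6, Eskel 8.
Eskel gets 9 under Hamilton and 8 under Webster.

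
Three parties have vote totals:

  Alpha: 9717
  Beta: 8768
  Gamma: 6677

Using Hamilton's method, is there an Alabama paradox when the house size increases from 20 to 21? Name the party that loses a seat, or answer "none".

At 20 seats: Alpha 8, Beta 7, Gamma 5.
At 21 seats: Alpha 8, Beta 7, Gamma 6.
No party's allocation decreased.

none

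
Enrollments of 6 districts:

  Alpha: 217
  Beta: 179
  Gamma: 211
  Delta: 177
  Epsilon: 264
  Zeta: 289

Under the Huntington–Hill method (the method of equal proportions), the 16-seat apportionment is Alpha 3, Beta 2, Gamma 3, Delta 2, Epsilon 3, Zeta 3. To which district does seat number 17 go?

Priority for the next seat is population ÷ (√(s·(s+1))).
Priorities: Alpha 62.643, Beta 73.076, Gamma 60.910, Delta 72.260, Epsilon 76.210, Zeta 83.427.
Highest priority: Zeta.

Zeta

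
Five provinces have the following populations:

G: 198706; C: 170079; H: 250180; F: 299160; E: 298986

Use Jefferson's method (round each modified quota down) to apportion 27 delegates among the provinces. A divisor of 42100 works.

G 4, C 4, H 5, F 7, E 7

With modified divisor 42100: modified quotas G 4.720, C 4.040, H 5.943, F 7.106, E 7.102.
Rounding down: G 4, C 4, H 5, F 7, E 7 (total 27).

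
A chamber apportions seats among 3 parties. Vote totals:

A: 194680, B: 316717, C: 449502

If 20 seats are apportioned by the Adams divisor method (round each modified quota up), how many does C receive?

Standard divisor 960899/20 ≈ 48044.95; standard quotas: A 4.052, B 6.592, C 9.356.
Rounding up gives 5, 7, 10 = 22 seats, so the divisor must be adjusted.
With modified divisor 51400: modified quotas A 3.788, B 6.162, C 8.745.
Rounding up: A 4, B 7, C 9 (total 20).
C receives 9.

9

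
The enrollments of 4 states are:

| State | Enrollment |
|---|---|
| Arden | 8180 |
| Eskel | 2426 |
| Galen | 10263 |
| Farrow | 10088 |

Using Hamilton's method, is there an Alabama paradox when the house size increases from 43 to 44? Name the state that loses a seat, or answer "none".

Eskel

At 43 seats: Arden 11, Eskel 4, Galen 14, Farrow 14.
At 44 seats: Arden 12, Eskel 3, Galen 15, Farrow 14.
Eskel drops from 4 to 3.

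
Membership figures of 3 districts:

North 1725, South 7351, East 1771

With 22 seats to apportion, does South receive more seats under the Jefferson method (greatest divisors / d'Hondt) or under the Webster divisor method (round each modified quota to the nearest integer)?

Jefferson

Jefferson: North 3, South 16, East 3.
Webster: North 3, South 15, East 4.
South gets 16 under Jefferson and 15 under Webster.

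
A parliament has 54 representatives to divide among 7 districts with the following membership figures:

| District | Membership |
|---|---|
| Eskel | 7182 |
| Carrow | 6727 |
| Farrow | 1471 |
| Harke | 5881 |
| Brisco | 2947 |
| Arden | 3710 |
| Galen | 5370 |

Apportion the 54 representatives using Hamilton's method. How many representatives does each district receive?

Eskel=12, Carrow=11, Farrow=2, Harke=9, Brisco=5, Arden=6, Galen=9

Total 33288; standard divisor 33288/54 ≈ 616.444.
Standard quotas: Eskel 11.6507, Carrow 10.9126, Farrow 2.3863, Harke 9.5402, Brisco 4.7806, Arden 6.0184, Galen 8.7112.
Lower quotas: Eskel 11, Carrow 10, Farrow 2, Harke 9, Brisco 4, Arden 6, Galen 8 (sum 50, leaving 4 seats).
Remainders in descending order: Carrow 0.9126, Brisco 0.7806, Galen 0.7112, Eskel 0.6507, Harke 0.5402, Farrow 0.3863, Arden 0.0184.
The surplus seats go to Carrow, Brisco, Galen, Eskel.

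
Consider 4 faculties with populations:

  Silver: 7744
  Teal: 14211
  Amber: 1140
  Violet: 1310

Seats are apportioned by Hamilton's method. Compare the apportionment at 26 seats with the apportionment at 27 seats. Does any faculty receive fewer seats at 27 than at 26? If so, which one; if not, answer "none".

Violet

At 26 seats: Silver 8, Teal 15, Amber 1, Violet 2.
At 27 seats: Silver 9, Teal 16, Amber 1, Violet 1.
Violet drops from 2 to 1.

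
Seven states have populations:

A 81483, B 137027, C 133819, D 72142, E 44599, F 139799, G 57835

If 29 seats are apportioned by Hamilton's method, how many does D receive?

Standard divisor: 666704 ÷ 29 ≈ 22989.793.
Standard quotas: A 3.5443, B 5.9603, C 5.8208, D 3.1380, E 1.9399, F 6.0809, G 2.5157.
Lower quotas: A 3, B 5, C 5, D 3, E 1, F 6, G 2 (sum 25, leaving 4 seats).
Remainders in descending order: B 0.9603, E 0.9399, C 0.8208, A 0.5443, G 0.5157, D 0.1380, F 0.0809.
Largest remainders: B, E, C, A receive the extra seats.
D receives 3.

3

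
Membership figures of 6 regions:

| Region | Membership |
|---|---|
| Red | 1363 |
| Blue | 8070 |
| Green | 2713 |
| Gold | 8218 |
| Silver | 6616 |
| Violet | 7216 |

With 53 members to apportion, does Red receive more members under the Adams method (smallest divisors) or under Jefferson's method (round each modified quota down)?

Adams: Red 3, Blue 12, Green 4, Gold 13, Silver 10, Violet 11.
Jefferson: Red 2, Blue 13, Green 4, Gold 13, Silver 10, Violet 11.
Red gets 3 under Adams and 2 under Jefferson.

Adams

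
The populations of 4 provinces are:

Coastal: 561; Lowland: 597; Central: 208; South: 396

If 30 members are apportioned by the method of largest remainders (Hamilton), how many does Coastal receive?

Standard divisor: 1762 ÷ 30 ≈ 58.733.
Standard quotas: Coastal 9.552, Lowland 10.165, Central 3.541, South 6.742.
Lower quotas: Coastal 9, Lowland 10, Central 3, South 6 (sum 28, leaving 2 seats).
Remainders in descending order: South 0.742, Coastal 0.552, Central 0.541, Lowland 0.165.
The surplus seats go to South, Coastal.
Coastal receives 10.

10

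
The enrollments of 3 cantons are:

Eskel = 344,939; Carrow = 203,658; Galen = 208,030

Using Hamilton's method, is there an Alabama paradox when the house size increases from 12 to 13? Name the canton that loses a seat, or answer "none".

At 12 seats: Eskel 6, Carrow 3, Galen 3.
At 13 seats: Eskel 6, Carrow 3, Galen 4.
No canton's allocation decreased.

none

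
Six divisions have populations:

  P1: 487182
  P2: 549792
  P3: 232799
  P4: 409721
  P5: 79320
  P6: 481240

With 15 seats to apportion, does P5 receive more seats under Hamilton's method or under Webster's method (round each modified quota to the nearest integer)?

Hamilton: P1 3, P2 4, P3 2, P4 3, P5 0, P6 3.
Webster: P1 3, P2 4, P3 1, P4 3, P5 1, P6 3.
P5 gets 0 under Hamilton and 1 under Webster.

Webster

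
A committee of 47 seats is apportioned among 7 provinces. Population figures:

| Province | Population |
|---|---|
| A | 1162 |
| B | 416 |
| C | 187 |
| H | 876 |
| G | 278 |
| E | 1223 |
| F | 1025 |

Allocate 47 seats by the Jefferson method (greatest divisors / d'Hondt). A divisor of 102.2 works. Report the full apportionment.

A: 11, B: 4, C: 1, H: 8, G: 2, E: 11, F: 10

With modified divisor 102.2: modified quotas A 11.370, B 4.070, C 1.830, H 8.571, G 2.720, E 11.967, F 10.029.
Rounding down: A 11, B 4, C 1, H 8, G 2, E 11, F 10 (total 47).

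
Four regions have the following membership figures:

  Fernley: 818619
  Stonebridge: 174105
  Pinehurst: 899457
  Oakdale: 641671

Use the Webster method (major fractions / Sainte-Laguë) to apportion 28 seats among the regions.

Standard divisor 2533852/28 ≈ 90494.714; standard quotas: Fernley 9.046, Stonebridge 1.924, Pinehurst 9.939, Oakdale 7.091.
Rounding to the nearest integer gives Fernley 9, Stonebridge 2, Pinehurst 10, Oakdale 7 — total 28, matching the house size, so no adjustment is needed.

Fernley: 9, Stonebridge: 2, Pinehurst: 10, Oakdale: 7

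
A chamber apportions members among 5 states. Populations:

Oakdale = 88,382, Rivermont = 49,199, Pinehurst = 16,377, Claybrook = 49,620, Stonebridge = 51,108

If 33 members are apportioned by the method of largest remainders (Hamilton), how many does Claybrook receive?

Total 254686; standard divisor 254686/33 ≈ 7717.758.
Standard quotas: Oakdale 11.4518, Rivermont 6.3748, Pinehurst 2.1220, Claybrook 6.4293, Stonebridge 6.6221.
Lower quotas: Oakdale 11, Rivermont 6, Pinehurst 2, Claybrook 6, Stonebridge 6 (sum 31, leaving 2 seats).
Remainders in descending order: Stonebridge 0.6221, Oakdale 0.4518, Claybrook 0.4293, Rivermont 0.3748, Pinehurst 0.1220.
Largest remainders: Stonebridge, Oakdale receive the extra seats.
Claybrook receives 6.

6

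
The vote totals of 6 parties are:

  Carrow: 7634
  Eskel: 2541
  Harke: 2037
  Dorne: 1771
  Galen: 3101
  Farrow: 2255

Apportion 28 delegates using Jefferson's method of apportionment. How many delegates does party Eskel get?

Standard divisor 19339/28 ≈ 690.679; standard quotas: Carrow 11.053, Eskel 3.679, Harke 2.949, Dorne 2.564, Galen 4.490, Farrow 3.265.
Rounding down gives 11, 3, 2, 2, 4, 3 = 25 seats, so the divisor must be adjusted.
With modified divisor 630: modified quotas Carrow 12.117, Eskel 4.033, Harke 3.233, Dorne 2.811, Galen 4.922, Farrow 3.579.
Rounding down: Carrow 12, Eskel 4, Harke 3, Dorne 2, Galen 4, Farrow 3 (total 28).
Eskel receives 4.

4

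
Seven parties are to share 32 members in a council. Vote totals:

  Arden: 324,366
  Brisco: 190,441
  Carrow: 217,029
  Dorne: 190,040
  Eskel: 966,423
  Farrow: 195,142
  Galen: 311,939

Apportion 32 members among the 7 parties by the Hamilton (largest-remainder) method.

Arden=4, Brisco=3, Carrow=3, Dorne=2, Eskel=13, Farrow=3, Galen=4

Total 2395380; standard divisor 2395380/32 ≈ 74855.625.
Standard quotas: Arden 4.3332, Brisco 2.5441, Carrow 2.8993, Dorne 2.5388, Eskel 12.9105, Farrow 2.6069, Galen 4.1672.
Lower quotas: Arden 4, Brisco 2, Carrow 2, Dorne 2, Eskel 12, Farrow 2, Galen 4 (sum 28, leaving 4 seats).
Remainders in descending order: Eskel 0.9105, Carrow 0.8993, Farrow 0.6069, Brisco 0.5441, Dorne 0.5388, Arden 0.3332, Galen 0.1672.
Largest remainders: Eskel, Carrow, Farrow, Brisco receive the extra seats.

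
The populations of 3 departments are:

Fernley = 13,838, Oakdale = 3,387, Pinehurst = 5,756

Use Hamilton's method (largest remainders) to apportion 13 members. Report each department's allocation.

Total 22981; standard divisor 22981/13 ≈ 1767.769.
Standard quotas: Fernley 7.8279, Oakdale 1.9160, Pinehurst 3.2561.
Lower quotas: Fernley 7, Oakdale 1, Pinehurst 3 (sum 11, leaving 2 seats).
Remainders in descending order: Oakdale 0.9160, Fernley 0.8279, Pinehurst 0.2561.
The surplus seats go to Oakdale, Fernley.

Fernley 8, Oakdale 2, Pinehurst 3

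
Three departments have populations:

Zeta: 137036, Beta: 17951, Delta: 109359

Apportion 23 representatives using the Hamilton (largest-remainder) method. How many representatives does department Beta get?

2

Total 264346; standard divisor 264346/23 ≈ 11493.304.
Standard quotas: Zeta 11.9231, Beta 1.5619, Delta 9.5150.
Lower quotas: Zeta 11, Beta 1, Delta 9 (sum 21, leaving 2 seats).
Remainders in descending order: Zeta 0.9231, Beta 0.5619, Delta 0.5150.
The surplus seats go to Zeta, Beta.
Beta receives 2.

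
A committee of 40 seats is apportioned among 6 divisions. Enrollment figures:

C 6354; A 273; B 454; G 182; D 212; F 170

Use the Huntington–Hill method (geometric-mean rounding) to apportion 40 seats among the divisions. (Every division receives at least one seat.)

C=33, A=2, B=2, G=1, D=1, F=1

With divisor 191: modified quotas C 33.267, A 1.429, B 2.377, G 0.953, D 1.110, F 0.890.
Geometric-mean thresholds: C √(33·34)=33.496, A √(1·2)=1.414, B √(2·3)=2.449, G (min 1), D √(1·2)=1.414, F (min 1).
Each quota rounded against its threshold gives C 33, A 2, B 2, G 1, D 1, F 1 (total 40).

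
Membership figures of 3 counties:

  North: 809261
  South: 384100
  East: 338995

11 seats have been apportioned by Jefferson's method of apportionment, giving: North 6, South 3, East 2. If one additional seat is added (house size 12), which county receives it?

Priority for the next seat is population ÷ (current seats + 1).
Priorities: North 115608.714, South 96025.000, East 112998.333.
Highest priority: North.

North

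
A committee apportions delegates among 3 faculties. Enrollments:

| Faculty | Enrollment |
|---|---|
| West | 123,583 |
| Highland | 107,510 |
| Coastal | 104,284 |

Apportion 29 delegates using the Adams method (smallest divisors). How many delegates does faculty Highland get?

9

Standard divisor 335377/29 ≈ 11564.724; standard quotas: West 10.686, Highland 9.296, Coastal 9.017.
Rounding up gives 11, 10, 10 = 31 seats, so the divisor must be adjusted.
With modified divisor 12200: modified quotas West 10.130, Highland 8.812, Coastal 8.548.
Rounding up: West 11, Highland 9, Coastal 9 (total 29).
Highland receives 9.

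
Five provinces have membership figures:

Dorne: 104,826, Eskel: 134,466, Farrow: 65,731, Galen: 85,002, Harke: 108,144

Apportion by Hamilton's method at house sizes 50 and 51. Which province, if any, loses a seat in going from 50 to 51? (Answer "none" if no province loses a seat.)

At 50 seats: Dorne 10, Eskel 13, Farrow 7, Galen 9, Harke 11.
At 51 seats: Dorne 11, Eskel 14, Farrow 7, Galen 8, Harke 11.
Galen drops from 9 to 8.

Galen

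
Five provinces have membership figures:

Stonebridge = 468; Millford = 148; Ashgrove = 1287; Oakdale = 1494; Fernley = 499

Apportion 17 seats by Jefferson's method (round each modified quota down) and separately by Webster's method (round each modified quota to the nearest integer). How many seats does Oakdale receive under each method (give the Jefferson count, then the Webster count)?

Jefferson: Stonebridge 2, Millford 0, Ashgrove 6, Oakdale 7, Fernley 2.
Webster: Stonebridge 2, Millford 1, Ashgrove 6, Oakdale 6, Fernley 2.
Oakdale gets 7 under Jefferson and 6 under Webster.

7 and 6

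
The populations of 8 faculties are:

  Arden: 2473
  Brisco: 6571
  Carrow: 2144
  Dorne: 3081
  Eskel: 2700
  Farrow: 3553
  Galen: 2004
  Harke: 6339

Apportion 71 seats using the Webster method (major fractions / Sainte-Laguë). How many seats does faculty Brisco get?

Standard divisor 28865/71 ≈ 406.549; standard quotas: Arden 6.083, Brisco 16.163, Carrow 5.274, Dorne 7.578, Eskel 6.641, Farrow 8.739, Galen 4.929, Harke 15.592.
Rounding to the nearest integer gives 6, 16, 5, 8, 7, 9, 5, 16 = 72 seats, so the divisor must be adjusted.
With modified divisor 409.52: modified quotas Arden 6.039, Brisco 16.046, Carrow 5.235, Dorne 7.523, Eskel 6.593, Farrow 8.676, Galen 4.894, Harke 15.479.
Rounding to the nearest integer: Arden 6, Brisco 16, Carrow 5, Dorne 8, Eskel 7, Farrow 9, Galen 5, Harke 15 (total 71).
Brisco receives 16.

16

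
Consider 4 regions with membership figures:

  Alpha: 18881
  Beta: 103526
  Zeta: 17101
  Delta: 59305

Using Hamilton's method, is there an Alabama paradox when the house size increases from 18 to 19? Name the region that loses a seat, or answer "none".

Zeta

At 18 seats: Alpha 2, Beta 9, Zeta 2, Delta 5.
At 19 seats: Alpha 2, Beta 10, Zeta 1, Delta 6.
Zeta drops from 2 to 1.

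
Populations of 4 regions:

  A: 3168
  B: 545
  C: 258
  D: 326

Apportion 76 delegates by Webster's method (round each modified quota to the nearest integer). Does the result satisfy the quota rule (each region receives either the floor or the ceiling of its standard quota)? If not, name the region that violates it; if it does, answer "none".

Standard quotas: A 56.032, B 9.639, C 4.563, D 5.766.
Webster allocation: A 55, B 10, C 5, D 6.
A has quota 56.032 (lower 56, upper 57) but receives 55 — outside the quota interval.

A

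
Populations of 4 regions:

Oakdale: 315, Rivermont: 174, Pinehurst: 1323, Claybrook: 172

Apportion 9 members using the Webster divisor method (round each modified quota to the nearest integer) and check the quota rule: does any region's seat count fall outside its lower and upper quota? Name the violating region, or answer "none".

Standard quotas: Oakdale 1.429, Rivermont 0.789, Pinehurst 6.002, Claybrook 0.780.
Webster allocation: Oakdale 1, Rivermont 1, Pinehurst 6, Claybrook 1.
Every allocation lies between the lower and upper quota.

none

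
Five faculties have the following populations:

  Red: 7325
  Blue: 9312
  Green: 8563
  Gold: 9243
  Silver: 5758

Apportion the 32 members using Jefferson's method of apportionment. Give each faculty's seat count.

Red 6; Blue 8; Green 7; Gold 7; Silver 4

Standard divisor 40201/32 ≈ 1256.281; standard quotas: Red 5.831, Blue 7.412, Green 6.816, Gold 7.357, Silver 4.583.
Rounding down gives 5, 7, 6, 7, 4 = 29 seats, so the divisor must be adjusted.
With modified divisor 1160: modified quotas Red 6.315, Blue 8.028, Green 7.382, Gold 7.968, Silver 4.964.
Rounding down: Red 6, Blue 8, Green 7, Gold 7, Silver 4 (total 32).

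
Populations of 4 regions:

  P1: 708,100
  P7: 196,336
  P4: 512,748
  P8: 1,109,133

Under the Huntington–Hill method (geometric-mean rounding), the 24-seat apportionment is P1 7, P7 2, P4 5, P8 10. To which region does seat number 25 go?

P8

Priority for the next seat is population ÷ (√(s·(s+1))).
Priorities: P1 94623.843, P7 80153.836, P4 93614.549, P8 105751.682.
Highest priority: P8.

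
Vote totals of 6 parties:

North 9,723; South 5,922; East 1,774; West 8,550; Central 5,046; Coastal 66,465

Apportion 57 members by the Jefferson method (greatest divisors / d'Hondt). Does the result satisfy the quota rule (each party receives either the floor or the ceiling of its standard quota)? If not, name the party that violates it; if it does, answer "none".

Coastal

Standard quotas: North 5.685, South 3.463, East 1.037, West 4.999, Central 2.951, Coastal 38.864.
Jefferson allocation: North 5, South 3, East 1, West 5, Central 3, Coastal 40.
Coastal has quota 38.864 (lower 38, upper 39) but receives 40 — outside the quota interval.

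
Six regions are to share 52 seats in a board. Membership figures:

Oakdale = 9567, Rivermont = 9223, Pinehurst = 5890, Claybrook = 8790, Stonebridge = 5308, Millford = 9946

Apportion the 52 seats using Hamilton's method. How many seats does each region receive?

The standard divisor is 48724/52 = 937.
Standard quotas: Oakdale 10.2102, Rivermont 9.8431, Pinehurst 6.2860, Claybrook 9.3810, Stonebridge 5.6649, Millford 10.6147.
Lower quotas: Oakdale 10, Rivermont 9, Pinehurst 6, Claybrook 9, Stonebridge 5, Millford 10 (sum 49, leaving 3 seats).
Remainders in descending order: Rivermont 0.8431, Stonebridge 0.6649, Millford 0.6147, Claybrook 0.3810, Pinehurst 0.2860, Oakdale 0.2102.
The surplus seats go to Rivermont, Stonebridge, Millford.

Oakdale: 10, Rivermont: 10, Pinehurst: 6, Claybrook: 9, Stonebridge: 6, Millford: 11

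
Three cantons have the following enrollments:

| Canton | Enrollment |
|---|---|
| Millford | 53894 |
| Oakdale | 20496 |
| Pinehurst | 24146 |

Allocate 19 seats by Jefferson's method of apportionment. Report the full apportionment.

Standard divisor 98536/19 ≈ 5186.105; standard quotas: Millford 10.392, Oakdale 3.952, Pinehurst 4.656.
Rounding down gives 10, 3, 4 = 17 seats, so the divisor must be adjusted.
With modified divisor 4860: modified quotas Millford 11.089, Oakdale 4.217, Pinehurst 4.968.
Rounding down: Millford 11, Oakdale 4, Pinehurst 4 (total 19).

Millford 11, Oakdale 4, Pinehurst 4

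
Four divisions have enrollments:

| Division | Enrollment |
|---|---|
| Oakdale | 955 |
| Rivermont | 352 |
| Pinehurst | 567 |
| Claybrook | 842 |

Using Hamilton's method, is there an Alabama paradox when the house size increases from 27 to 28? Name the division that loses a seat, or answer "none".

At 27 seats: Oakdale 9, Rivermont 4, Pinehurst 6, Claybrook 8.
At 28 seats: Oakdale 10, Rivermont 3, Pinehurst 6, Claybrook 9.
Rivermont drops from 4 to 3.

Rivermont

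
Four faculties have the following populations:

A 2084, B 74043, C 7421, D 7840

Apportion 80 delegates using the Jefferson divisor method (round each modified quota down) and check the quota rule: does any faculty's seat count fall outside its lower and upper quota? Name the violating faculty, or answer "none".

B

Standard quotas: A 1.824, B 64.816, C 6.496, D 6.863.
Jefferson allocation: A 1, B 66, C 6, D 7.
B has quota 64.816 (lower 64, upper 65) but receives 66 — outside the quota interval.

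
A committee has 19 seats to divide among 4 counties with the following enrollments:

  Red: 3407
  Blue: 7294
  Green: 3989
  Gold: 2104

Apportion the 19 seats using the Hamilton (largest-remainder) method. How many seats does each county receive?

Total 16794; standard divisor 16794/19 ≈ 883.895.
Standard quotas: Red 3.8545, Blue 8.2521, Green 4.5130, Gold 2.3804.
Lower quotas: Red 3, Blue 8, Green 4, Gold 2 (sum 17, leaving 2 seats).
Remainders in descending order: Red 0.8545, Green 0.5130, Gold 0.3804, Blue 0.2521.
Largest remainders: Red, Green receive the extra seats.

Red=4, Blue=8, Green=5, Gold=2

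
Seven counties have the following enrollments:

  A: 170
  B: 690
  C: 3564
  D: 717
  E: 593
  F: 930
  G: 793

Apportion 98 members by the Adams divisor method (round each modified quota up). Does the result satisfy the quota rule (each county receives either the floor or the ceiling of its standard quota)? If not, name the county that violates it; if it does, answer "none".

C

Standard quotas: A 2.234, B 9.068, C 46.838, D 9.423, E 7.793, F 12.222, G 10.422.
Adams allocation: A 3, B 9, C 45, D 10, E 8, F 12, G 11.
C has quota 46.838 (lower 46, upper 47) but receives 45 — outside the quota interval.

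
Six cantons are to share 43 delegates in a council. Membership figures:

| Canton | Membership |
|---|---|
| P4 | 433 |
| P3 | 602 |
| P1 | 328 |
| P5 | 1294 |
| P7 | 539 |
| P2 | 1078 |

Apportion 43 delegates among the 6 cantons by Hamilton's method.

The standard divisor is 4274/43 ≈ 99.395.
Standard quotas: P4 4.356, P3 6.057, P1 3.300, P5 13.019, P7 5.423, P2 10.846.
Lower quotas: P4 4, P3 6, P1 3, P5 13, P7 5, P2 10 (sum 41, leaving 2 seats).
Remainders in descending order: P2 0.846, P7 0.423, P4 0.356, P1 0.300, P3 0.057, P5 0.019.
Largest remainders: P2, P7 receive the extra seats.

P4=4; P3=6; P1=3; P5=13; P7=6; P2=11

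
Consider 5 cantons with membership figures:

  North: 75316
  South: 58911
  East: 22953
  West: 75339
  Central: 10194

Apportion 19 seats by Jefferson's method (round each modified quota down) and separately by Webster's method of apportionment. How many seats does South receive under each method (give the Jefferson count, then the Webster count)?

5 and 4

Jefferson: North 6, South 5, East 2, West 6, Central 0.
Webster: North 6, South 4, East 2, West 6, Central 1.
South gets 5 under Jefferson and 4 under Webster.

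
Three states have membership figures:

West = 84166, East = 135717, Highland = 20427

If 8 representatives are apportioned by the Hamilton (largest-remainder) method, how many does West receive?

Standard divisor: 240310 ÷ 8 ≈ 30038.75.
Standard quotas: West 2.8019, East 4.5181, Highland 0.6800.
Lower quotas: West 2, East 4, Highland 0 (sum 6, leaving 2 seats).
Remainders in descending order: West 0.8019, Highland 0.6800, East 0.5181.
Largest remainders: West, Highland receive the extra seats.
West receives 3.

3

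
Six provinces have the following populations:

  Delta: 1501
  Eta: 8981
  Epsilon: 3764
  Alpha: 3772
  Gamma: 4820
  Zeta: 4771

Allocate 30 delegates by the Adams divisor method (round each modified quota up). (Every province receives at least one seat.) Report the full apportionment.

Standard divisor 27609/30 ≈ 920.3; standard quotas: Delta 1.631, Eta 9.759, Epsilon 4.090, Alpha 4.099, Gamma 5.237, Zeta 5.184.
Rounding up gives 2, 10, 5, 5, 6, 6 = 34 seats, so the divisor must be adjusted.
With modified divisor 980: modified quotas Delta 1.532, Eta 9.164, Epsilon 3.841, Alpha 3.849, Gamma 4.918, Zeta 4.868.
Rounding up: Delta 2, Eta 10, Epsilon 4, Alpha 4, Gamma 5, Zeta 5 (total 30).

Delta 2; Eta 10; Epsilon 4; Alpha 4; Gamma 5; Zeta 5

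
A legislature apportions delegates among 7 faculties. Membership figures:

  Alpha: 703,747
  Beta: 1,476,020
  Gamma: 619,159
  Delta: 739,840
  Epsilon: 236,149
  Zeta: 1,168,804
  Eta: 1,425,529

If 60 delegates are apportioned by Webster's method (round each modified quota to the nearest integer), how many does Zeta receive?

Standard divisor 6369248/60 ≈ 106154.133; standard quotas: Alpha 6.629, Beta 13.904, Gamma 5.833, Delta 6.969, Epsilon 2.225, Zeta 11.010, Eta 13.429.
Rounding to the nearest integer gives Alpha 7, Beta 14, Gamma 6, Delta 7, Epsilon 2, Zeta 11, Eta 13 — total 60, matching the house size, so no adjustment is needed.
Zeta receives 11.

11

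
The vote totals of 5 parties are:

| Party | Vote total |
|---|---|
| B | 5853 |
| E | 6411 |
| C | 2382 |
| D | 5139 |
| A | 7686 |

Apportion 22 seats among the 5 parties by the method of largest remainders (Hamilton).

B 5; E 5; C 2; D 4; A 6

The standard divisor is 27471/22 ≈ 1248.682.
Standard quotas: B 4.6873, E 5.1342, C 1.9076, D 4.1155, A 6.1553.
Lower quotas: B 4, E 5, C 1, D 4, A 6 (sum 20, leaving 2 seats).
Remainders in descending order: C 0.9076, B 0.6873, A 0.1553, E 0.1342, D 0.1155.
Largest remainders: C, B receive the extra seats.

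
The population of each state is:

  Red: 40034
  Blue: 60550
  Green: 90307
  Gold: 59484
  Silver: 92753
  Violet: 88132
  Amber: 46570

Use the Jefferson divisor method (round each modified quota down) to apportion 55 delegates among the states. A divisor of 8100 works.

With modified divisor 8100: modified quotas Red 4.942, Blue 7.475, Green 11.149, Gold 7.344, Silver 11.451, Violet 10.880, Amber 5.749.
Rounding down: Red 4, Blue 7, Green 11, Gold 7, Silver 11, Violet 10, Amber 5 (total 55).

Red 4, Blue 7, Green 11, Gold 7, Silver 11, Violet 10, Amber 5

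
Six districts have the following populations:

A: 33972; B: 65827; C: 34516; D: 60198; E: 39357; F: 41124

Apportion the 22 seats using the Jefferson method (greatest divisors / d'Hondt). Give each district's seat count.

Standard divisor 274994/22 ≈ 12499.727; standard quotas: A 2.718, B 5.266, C 2.761, D 4.816, E 3.149, F 3.290.
Rounding down gives 2, 5, 2, 4, 3, 3 = 19 seats, so the divisor must be adjusted.
With modified divisor 11100: modified quotas A 3.061, B 5.930, C 3.110, D 5.423, E 3.546, F 3.705.
Rounding down: A 3, B 5, C 3, D 5, E 3, F 3 (total 22).

A 3, B 5, C 3, D 5, E 3, F 3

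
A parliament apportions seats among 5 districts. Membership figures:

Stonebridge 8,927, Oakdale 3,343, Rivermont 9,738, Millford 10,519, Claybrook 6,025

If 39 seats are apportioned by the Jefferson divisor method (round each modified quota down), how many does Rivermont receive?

Standard divisor 38552/39 ≈ 988.513; standard quotas: Stonebridge 9.031, Oakdale 3.382, Rivermont 9.851, Millford 10.641, Claybrook 6.095.
Rounding down gives 9, 3, 9, 10, 6 = 37 seats, so the divisor must be adjusted.
With modified divisor 900: modified quotas Stonebridge 9.919, Oakdale 3.714, Rivermont 10.820, Millford 11.688, Claybrook 6.694.
Rounding down: Stonebridge 9, Oakdale 3, Rivermont 10, Millford 11, Claybrook 6 (total 39).
Rivermont receives 10.

10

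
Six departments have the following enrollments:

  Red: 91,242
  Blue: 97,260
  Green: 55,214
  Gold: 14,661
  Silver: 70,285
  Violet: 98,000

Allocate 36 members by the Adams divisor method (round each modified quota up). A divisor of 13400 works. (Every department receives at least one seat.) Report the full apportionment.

With modified divisor 13400: modified quotas Red 6.809, Blue 7.258, Green 4.120, Gold 1.094, Silver 5.245, Violet 7.313.
Rounding up: Red 7, Blue 8, Green 5, Gold 2, Silver 6, Violet 8 (total 36).

Red 7; Blue 8; Green 5; Gold 2; Silver 6; Violet 8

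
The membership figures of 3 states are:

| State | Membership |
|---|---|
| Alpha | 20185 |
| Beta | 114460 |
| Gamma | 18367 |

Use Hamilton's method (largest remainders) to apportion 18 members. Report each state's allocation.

Alpha 2, Beta 14, Gamma 2

The standard divisor is 153012/18 ≈ 8500.667.
Standard quotas: Alpha 2.3745, Beta 13.4648, Gamma 2.1607.
Lower quotas: Alpha 2, Beta 13, Gamma 2 (sum 17, leaving 1 seat).
Remainders in descending order: Beta 0.4648, Alpha 0.3745, Gamma 0.1607.
The surplus seat goes to Beta.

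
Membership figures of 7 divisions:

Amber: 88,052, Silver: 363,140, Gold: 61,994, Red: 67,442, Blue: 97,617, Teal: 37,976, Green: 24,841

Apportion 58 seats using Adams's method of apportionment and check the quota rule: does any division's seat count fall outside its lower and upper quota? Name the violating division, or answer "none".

Silver

Standard quotas: Amber 6.891, Silver 28.422, Gold 4.852, Red 5.278, Blue 7.640, Teal 2.972, Green 1.944.
Adams allocation: Amber 7, Silver 27, Gold 5, Red 6, Blue 8, Teal 3, Green 2.
Silver has quota 28.422 (lower 28, upper 29) but receives 27 — outside the quota interval.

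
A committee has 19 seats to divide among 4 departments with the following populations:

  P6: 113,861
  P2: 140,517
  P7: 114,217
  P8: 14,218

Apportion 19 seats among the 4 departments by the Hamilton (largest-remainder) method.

P6=5; P2=7; P7=6; P8=1

Total 382813; standard divisor 382813/19 ≈ 20148.053.
Standard quotas: P6 5.6512, P2 6.9742, P7 5.6689, P8 0.7057.
Lower quotas: P6 5, P2 6, P7 5, P8 0 (sum 16, leaving 3 seats).
Remainders in descending order: P2 0.9742, P8 0.7057, P7 0.6689, P6 0.6512.
The surplus seats go to P2, P8, P7.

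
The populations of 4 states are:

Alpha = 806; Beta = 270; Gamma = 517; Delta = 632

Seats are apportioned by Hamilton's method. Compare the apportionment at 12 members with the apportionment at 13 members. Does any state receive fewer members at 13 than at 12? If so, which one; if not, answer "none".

At 12 seats: Alpha 4, Beta 2, Gamma 3, Delta 3.
At 13 seats: Alpha 5, Beta 1, Gamma 3, Delta 4.
Beta drops from 2 to 1.

Beta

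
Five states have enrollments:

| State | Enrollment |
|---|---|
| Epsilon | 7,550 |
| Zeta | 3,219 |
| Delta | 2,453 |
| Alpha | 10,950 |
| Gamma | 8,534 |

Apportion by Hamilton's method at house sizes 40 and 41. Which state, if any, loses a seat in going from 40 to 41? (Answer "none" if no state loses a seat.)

At 40 seats: Epsilon 9, Zeta 4, Delta 3, Alpha 13, Gamma 11.
At 41 seats: Epsilon 9, Zeta 4, Delta 3, Alpha 14, Gamma 11.
No state's allocation decreased.

none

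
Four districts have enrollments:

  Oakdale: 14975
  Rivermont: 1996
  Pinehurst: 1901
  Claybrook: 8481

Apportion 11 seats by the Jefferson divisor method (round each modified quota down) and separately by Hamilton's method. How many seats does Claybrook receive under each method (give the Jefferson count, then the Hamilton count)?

Jefferson: Oakdale 7, Rivermont 0, Pinehurst 0, Claybrook 4.
Hamilton: Oakdale 6, Rivermont 1, Pinehurst 1, Claybrook 3.
Claybrook gets 4 under Jefferson and 3 under Hamilton.

4 and 3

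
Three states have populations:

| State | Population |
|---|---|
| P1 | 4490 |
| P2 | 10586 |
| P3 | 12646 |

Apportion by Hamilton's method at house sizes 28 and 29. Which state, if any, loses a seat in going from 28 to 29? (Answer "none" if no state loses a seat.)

none

At 28 seats: P1 4, P2 11, P3 13.
At 29 seats: P1 5, P2 11, P3 13.
No state's allocation decreased.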